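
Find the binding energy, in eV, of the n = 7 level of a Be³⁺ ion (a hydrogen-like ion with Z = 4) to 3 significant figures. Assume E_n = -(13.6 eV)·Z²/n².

E_n = −13.6 Z²/n² = −217.6/n² eV for Z = 4.
E_7 = −217.6/49 = −4.44 eV, so ionization (to E = 0) requires 4.44 eV.

4.44 eV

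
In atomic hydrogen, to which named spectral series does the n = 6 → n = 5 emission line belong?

The series is set by the lower level: n_f = 5 is the Pfund series.

Pfund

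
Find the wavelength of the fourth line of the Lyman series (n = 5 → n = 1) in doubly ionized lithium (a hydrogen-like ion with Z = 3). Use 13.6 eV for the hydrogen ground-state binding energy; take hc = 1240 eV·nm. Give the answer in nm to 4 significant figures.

The Lyman series terminates on n_f = 1; the fourth line has n_i = 1+4 = 5.
ΔE = 122.4 × (1/1² − 1/5²) = 117.5 eV.
λ = 1240 / 117.5 = 10.55 nm.

10.55 nm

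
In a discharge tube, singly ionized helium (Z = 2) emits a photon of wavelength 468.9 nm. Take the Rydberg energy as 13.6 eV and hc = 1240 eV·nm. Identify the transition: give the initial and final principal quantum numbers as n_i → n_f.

n_i = 4, n_f = 3

The photon energy is ΔE = hc/λ = 1240 / 468.9 = 2.644 eV.
With Z = 2, ΔE = 54.40 × (1/n_f² − 1/n_i²), so 1/n_f² − 1/n_i² = 0.04861.
Trying n_f = 3 gives 1/n_i² = 0.06250, i.e. n_i ≈ 4; this pair matches.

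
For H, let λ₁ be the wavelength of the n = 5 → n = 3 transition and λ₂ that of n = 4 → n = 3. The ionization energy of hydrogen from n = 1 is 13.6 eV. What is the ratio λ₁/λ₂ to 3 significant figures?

λ ∝ 1/ΔE ∝ 1/(1/n_f² − 1/n_i²), and the Z² and hc factors cancel in the ratio.
λ₁/λ₂ = (1/3² − 1/4²)/(1/3² − 1/5²) = 0.04861/0.07111 = 0.684.

0.684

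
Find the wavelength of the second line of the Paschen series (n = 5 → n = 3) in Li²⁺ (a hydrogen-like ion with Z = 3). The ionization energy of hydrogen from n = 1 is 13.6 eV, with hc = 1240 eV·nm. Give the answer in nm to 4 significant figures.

142.5 nm

The Paschen series terminates on n_f = 3; the second line has n_i = 3+2 = 5.
ΔE = 122.4 × (1/3² − 1/5²) = 8.704 eV.
λ = 1240 / 8.704 = 142.5 nm.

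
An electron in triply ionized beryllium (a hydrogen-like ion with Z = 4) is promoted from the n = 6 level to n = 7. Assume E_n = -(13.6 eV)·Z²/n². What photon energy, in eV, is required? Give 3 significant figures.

1.60 eV

The Bohr energies scale as Z², so for Z = 4: E_n = −217.6/n² eV.
E_7 = −217.6/49 = −4.441 eV and E_6 = −217.6/36 = −6.044 eV.
The photon energy is |E_7 − E_6| = 1.60 eV.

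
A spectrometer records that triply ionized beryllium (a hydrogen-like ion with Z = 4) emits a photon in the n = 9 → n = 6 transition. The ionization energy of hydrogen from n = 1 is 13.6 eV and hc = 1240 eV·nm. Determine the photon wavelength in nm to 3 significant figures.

For Z = 4 the level energies scale as Z², so the effective Rydberg energy is 13.6 × 16 = 217.6 eV.
ΔE = 217.6 × (1/6² − 1/9²) = 217.6 × 0.01543 = 3.358 eV.
λ = hc/ΔE = 1240 / 3.358 = 369 nm.

369 nm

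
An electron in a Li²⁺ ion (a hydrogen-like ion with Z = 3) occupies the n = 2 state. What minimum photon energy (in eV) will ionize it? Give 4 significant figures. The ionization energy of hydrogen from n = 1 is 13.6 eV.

E_n = −13.6 Z²/n² = −122.4/n² eV for Z = 3.
E_2 = −122.4/4 = −30.60 eV, so ionization (to E = 0) requires 30.60 eV.

30.60 eV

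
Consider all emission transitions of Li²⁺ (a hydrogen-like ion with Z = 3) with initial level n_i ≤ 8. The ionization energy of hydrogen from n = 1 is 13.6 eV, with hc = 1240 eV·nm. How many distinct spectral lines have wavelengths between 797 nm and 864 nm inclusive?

Enumerate all n_i → n_f pairs with 1 ≤ n_f < n_i ≤ 8 and compute λ = 1240 / [13.6·9·(1/n_f² − 1/n_i²)].
Lines falling in [797, 864] nm: 6→5 (828.9 nm), 8→6 (833.6 nm).

2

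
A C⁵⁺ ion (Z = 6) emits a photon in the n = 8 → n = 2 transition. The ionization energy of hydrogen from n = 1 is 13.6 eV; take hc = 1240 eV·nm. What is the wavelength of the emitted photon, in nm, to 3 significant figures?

10.8 nm

For Z = 6 the level energies scale as Z², so the effective Rydberg energy is 13.6 × 36 = 489.6 eV.
ΔE = 489.6 × (1/2² − 1/8²) = 489.6 × 0.2344 = 114.8 eV.
λ = hc/ΔE = 1240 / 114.8 = 10.8 nm.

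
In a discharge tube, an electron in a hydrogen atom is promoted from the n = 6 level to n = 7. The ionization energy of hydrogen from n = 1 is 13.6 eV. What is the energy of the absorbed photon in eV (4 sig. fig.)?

E_7 = −13.60/49 = −0.2776 eV and E_6 = −13.60/36 = −0.3778 eV.
The photon energy is |E_7 − E_6| = 0.1002 eV.

0.1002 eV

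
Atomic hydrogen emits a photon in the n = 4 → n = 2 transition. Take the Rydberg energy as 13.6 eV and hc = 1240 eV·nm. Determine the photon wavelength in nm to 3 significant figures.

ΔE = 13.60 × (1/2² − 1/4²) = 13.60 × 0.1875 = 2.550 eV.
λ = hc/ΔE = 1240 / 2.550 = 486 nm.
This line belongs to the Balmer series.

486 nm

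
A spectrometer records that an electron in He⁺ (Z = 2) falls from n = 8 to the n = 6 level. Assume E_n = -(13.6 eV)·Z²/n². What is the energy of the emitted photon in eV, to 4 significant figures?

The Bohr energies scale as Z², so for Z = 2: E_n = −54.40/n² eV.
E_8 = −54.40/64 = −0.8500 eV and E_6 = −54.40/36 = −1.511 eV.
The photon energy is |E_8 − E_6| = 0.6611 eV.

0.6611 eV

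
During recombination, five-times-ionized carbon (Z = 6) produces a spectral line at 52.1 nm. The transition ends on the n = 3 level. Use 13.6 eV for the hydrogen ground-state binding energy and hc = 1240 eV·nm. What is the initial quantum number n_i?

The photon energy is ΔE = hc/λ = 1240 / 52.1 = 23.80 eV.
With Z = 6, ΔE = 489.6 × (1/n_f² − 1/n_i²), so 1/n_f² − 1/n_i² = 0.04861.
With n_f = 3: 1/n_i² = 1/9 − 0.04861 = 0.06250, so n_i ≈ 4.00.

n_i = 4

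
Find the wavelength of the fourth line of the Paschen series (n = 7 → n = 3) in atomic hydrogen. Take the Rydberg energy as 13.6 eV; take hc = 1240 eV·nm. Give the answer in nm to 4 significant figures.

The Paschen series terminates on n_f = 3; the fourth line has n_i = 3+4 = 7.
ΔE = 13.60 × (1/3² − 1/7²) = 1.234 eV.
λ = 1240 / 1.234 = 1005 nm.

1005 nm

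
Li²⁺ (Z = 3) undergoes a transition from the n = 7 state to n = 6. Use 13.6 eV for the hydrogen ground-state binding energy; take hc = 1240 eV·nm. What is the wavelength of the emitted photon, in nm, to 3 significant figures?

For Z = 3 the level energies scale as Z², so the effective Rydberg energy is 13.6 × 9 = 122.4 eV.
ΔE = 122.4 × (1/6² − 1/7²) = 122.4 × 0.007370 = 0.9020 eV.
λ = hc/ΔE = 1240 / 0.9020 = 1370 nm.

1370 nm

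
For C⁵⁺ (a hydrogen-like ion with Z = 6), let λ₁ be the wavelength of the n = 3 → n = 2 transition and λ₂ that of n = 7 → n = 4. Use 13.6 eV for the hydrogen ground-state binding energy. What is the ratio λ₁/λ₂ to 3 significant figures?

0.303

λ ∝ 1/ΔE ∝ 1/(1/n_f² − 1/n_i²), and the Z² and hc factors cancel in the ratio.
λ₁/λ₂ = (1/4² − 1/7²)/(1/2² − 1/3²) = 0.04209/0.1389 = 0.303.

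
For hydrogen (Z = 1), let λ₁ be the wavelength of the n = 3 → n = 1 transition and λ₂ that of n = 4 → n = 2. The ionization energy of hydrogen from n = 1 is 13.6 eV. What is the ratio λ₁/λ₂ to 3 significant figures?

0.211

λ ∝ 1/ΔE ∝ 1/(1/n_f² − 1/n_i²), and the Z² and hc factors cancel in the ratio.
λ₁/λ₂ = (1/2² − 1/4²)/(1/1² − 1/3²) = 0.1875/0.8889 = 0.211.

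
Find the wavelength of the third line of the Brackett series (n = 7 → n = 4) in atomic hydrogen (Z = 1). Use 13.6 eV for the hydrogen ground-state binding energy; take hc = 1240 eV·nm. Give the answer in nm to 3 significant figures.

2170 nm

The Brackett series terminates on n_f = 4; the third line has n_i = 4+3 = 7.
ΔE = 13.60 × (1/4² − 1/7²) = 0.5724 eV.
λ = 1240 / 0.5724 = 2170 nm.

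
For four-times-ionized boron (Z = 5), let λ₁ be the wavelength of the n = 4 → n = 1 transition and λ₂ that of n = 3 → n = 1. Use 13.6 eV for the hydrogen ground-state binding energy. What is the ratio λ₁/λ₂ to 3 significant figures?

0.948

λ ∝ 1/ΔE ∝ 1/(1/n_f² − 1/n_i²), and the Z² and hc factors cancel in the ratio.
λ₁/λ₂ = (1/1² − 1/3²)/(1/1² − 1/4²) = 0.8889/0.9375 = 0.948.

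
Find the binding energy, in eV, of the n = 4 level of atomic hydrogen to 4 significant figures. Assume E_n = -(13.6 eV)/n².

0.8500 eV

E_4 = −13.60/16 = −0.8500 eV, so ionization (to E = 0) requires 0.8500 eV.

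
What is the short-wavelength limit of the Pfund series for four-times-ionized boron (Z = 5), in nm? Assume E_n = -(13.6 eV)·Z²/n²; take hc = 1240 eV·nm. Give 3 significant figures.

The Pfund series has lower level n_f = 5; the series limit corresponds to n_i → ∞.
ΔE_max = 13.6 × 25 / 5² = 13.60 eV.
λ_min = 1240 / 13.60 = 91.2 nm.

91.2 nm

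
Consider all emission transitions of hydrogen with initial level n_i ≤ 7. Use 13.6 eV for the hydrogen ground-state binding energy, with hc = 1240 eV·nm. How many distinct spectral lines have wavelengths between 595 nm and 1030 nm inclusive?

Enumerate all n_i → n_f pairs with 1 ≤ n_f < n_i ≤ 7 and compute λ = 1240 / [13.6·1·(1/n_f² − 1/n_i²)].
Lines falling in [595, 1030] nm: 3→2 (656.5 nm), 7→3 (1005 nm).

2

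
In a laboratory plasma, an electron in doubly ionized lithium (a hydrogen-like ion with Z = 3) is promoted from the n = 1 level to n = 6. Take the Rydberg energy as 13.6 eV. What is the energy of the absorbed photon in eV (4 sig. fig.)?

119.0 eV

The Bohr energies scale as Z², so for Z = 3: E_n = −122.4/n² eV.
E_6 = −122.4/36 = −3.400 eV and E_1 = −122.4/1 = −122.4 eV.
The photon energy is |E_6 − E_1| = 119.0 eV.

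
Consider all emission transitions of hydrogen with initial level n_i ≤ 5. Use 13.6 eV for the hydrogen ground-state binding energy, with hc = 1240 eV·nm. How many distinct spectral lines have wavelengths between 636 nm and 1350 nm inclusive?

Enumerate all n_i → n_f pairs with 1 ≤ n_f < n_i ≤ 5 and compute λ = 1240 / [13.6·1·(1/n_f² − 1/n_i²)].
Lines falling in [636, 1350] nm: 3→2 (656.5 nm), 5→3 (1282 nm).

2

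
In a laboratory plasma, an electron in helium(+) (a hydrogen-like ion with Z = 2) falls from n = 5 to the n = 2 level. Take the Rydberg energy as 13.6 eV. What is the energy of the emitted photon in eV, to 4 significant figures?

The Bohr energies scale as Z², so for Z = 2: E_n = −54.40/n² eV.
E_5 = −54.40/25 = −2.176 eV and E_2 = −54.40/4 = −13.60 eV.
The photon energy is |E_5 − E_2| = 11.42 eV.

11.42 eV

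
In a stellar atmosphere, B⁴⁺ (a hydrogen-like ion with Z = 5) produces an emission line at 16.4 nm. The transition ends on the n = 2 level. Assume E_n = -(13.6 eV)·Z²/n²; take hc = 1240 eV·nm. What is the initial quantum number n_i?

n_i = 6

The photon energy is ΔE = hc/λ = 1240 / 16.4 = 75.61 eV.
With Z = 5, ΔE = 340.0 × (1/n_f² − 1/n_i²), so 1/n_f² − 1/n_i² = 0.2224.
With n_f = 2: 1/n_i² = 1/4 − 0.2224 = 0.02762, so n_i ≈ 6.02.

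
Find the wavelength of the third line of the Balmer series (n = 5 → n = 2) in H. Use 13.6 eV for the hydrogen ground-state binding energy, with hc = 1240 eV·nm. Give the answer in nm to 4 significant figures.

The Balmer series terminates on n_f = 2; the third line has n_i = 2+3 = 5.
ΔE = 13.60 × (1/2² − 1/5²) = 2.856 eV.
λ = 1240 / 2.856 = 434.2 nm.

434.2 nm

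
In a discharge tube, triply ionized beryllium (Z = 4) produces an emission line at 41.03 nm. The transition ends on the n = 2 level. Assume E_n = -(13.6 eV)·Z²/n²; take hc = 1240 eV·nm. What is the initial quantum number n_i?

n_i = 3

The photon energy is ΔE = hc/λ = 1240 / 41.03 = 30.22 eV.
With Z = 4, ΔE = 217.6 × (1/n_f² − 1/n_i²), so 1/n_f² − 1/n_i² = 0.1389.
With n_f = 2: 1/n_i² = 1/4 − 0.1389 = 0.1111, so n_i ≈ 3.00.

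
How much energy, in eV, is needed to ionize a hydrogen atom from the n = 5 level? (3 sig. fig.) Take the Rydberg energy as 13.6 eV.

0.544 eV

E_5 = −13.60/25 = −0.544 eV, so ionization (to E = 0) requires 0.544 eV.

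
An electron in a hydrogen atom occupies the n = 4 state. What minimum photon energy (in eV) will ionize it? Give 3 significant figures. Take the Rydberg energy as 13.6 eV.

0.850 eV

E_4 = −13.60/16 = −0.850 eV, so ionization (to E = 0) requires 0.850 eV.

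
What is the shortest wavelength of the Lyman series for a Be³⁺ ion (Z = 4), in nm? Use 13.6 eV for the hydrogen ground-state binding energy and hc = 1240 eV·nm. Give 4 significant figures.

5.699 nm

The Lyman series has lower level n_f = 1; the series limit corresponds to n_i → ∞.
ΔE_max = 13.6 × 16 / 1² = 217.6 eV.
λ_min = 1240 / 217.6 = 5.699 nm.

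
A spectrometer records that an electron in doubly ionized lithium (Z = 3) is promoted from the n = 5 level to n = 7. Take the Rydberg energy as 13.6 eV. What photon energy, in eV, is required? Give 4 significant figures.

The Bohr energies scale as Z², so for Z = 3: E_n = −122.4/n² eV.
E_7 = −122.4/49 = −2.498 eV and E_5 = −122.4/25 = −4.896 eV.
The photon energy is |E_7 − E_5| = 2.398 eV.

2.398 eV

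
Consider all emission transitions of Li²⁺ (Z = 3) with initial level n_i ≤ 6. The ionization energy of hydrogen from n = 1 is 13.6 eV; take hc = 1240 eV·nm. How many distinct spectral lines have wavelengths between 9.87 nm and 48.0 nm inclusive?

Enumerate all n_i → n_f pairs with 1 ≤ n_f < n_i ≤ 6 and compute λ = 1240 / [13.6·9·(1/n_f² − 1/n_i²)].
Lines falling in [9.87, 48.0] nm: 6→1 (10.42 nm), 5→1 (10.55 nm), 4→1 (10.81 nm), 3→1 (11.40 nm), 2→1 (13.51 nm), 6→2 (45.59 nm).

6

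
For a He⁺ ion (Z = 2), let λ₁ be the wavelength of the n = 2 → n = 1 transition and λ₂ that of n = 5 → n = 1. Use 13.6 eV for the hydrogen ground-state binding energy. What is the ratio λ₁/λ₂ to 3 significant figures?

1.28

λ ∝ 1/ΔE ∝ 1/(1/n_f² − 1/n_i²), and the Z² and hc factors cancel in the ratio.
λ₁/λ₂ = (1/1² − 1/5²)/(1/1² − 1/2²) = 0.9600/0.7500 = 1.28.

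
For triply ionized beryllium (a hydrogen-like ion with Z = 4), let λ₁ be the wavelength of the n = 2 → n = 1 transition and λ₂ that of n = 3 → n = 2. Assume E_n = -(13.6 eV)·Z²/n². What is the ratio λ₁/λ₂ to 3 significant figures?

λ ∝ 1/ΔE ∝ 1/(1/n_f² − 1/n_i²), and the Z² and hc factors cancel in the ratio.
λ₁/λ₂ = (1/2² − 1/3²)/(1/1² − 1/2²) = 0.1389/0.7500 = 0.185.

0.185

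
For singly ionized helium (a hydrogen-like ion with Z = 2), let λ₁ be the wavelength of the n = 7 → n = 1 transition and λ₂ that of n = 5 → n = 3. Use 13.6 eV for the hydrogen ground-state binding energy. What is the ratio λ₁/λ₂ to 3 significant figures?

0.0726

λ ∝ 1/ΔE ∝ 1/(1/n_f² − 1/n_i²), and the Z² and hc factors cancel in the ratio.
λ₁/λ₂ = (1/3² − 1/5²)/(1/1² − 1/7²) = 0.07111/0.9796 = 0.0726.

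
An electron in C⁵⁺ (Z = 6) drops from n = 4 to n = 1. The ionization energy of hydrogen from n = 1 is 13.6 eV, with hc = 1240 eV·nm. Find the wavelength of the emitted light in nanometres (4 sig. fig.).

For Z = 6 the level energies scale as Z², so the effective Rydberg energy is 13.6 × 36 = 489.6 eV.
ΔE = 489.6 × (1/1² − 1/4²) = 489.6 × 0.9375 = 459.0 eV.
λ = hc/ΔE = 1240 / 459.0 = 2.702 nm.

2.702 nm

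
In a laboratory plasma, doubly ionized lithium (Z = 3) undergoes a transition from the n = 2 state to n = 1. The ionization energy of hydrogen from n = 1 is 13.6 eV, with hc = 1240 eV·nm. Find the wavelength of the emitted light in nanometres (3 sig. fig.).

13.5 nm

For Z = 3 the level energies scale as Z², so the effective Rydberg energy is 13.6 × 9 = 122.4 eV.
ΔE = 122.4 × (1/1² − 1/2²) = 122.4 × 0.7500 = 91.80 eV.
λ = hc/ΔE = 1240 / 91.80 = 13.5 nm.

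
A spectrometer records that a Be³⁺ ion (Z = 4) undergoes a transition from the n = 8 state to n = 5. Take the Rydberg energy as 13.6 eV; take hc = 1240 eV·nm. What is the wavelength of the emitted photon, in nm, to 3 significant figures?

For Z = 4 the level energies scale as Z², so the effective Rydberg energy is 13.6 × 16 = 217.6 eV.
ΔE = 217.6 × (1/5² − 1/8²) = 217.6 × 0.02438 = 5.304 eV.
λ = hc/ΔE = 1240 / 5.304 = 234 nm.

234 nm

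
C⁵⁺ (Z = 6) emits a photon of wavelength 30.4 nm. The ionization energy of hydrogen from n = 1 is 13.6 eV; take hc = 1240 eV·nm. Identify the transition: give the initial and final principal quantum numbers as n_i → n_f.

n_i = 6, n_f = 3

The photon energy is ΔE = hc/λ = 1240 / 30.4 = 40.79 eV.
With Z = 6, ΔE = 489.6 × (1/n_f² − 1/n_i²), so 1/n_f² − 1/n_i² = 0.08331.
Trying n_f = 3 gives 1/n_i² = 0.02780, i.e. n_i ≈ 6; this pair matches.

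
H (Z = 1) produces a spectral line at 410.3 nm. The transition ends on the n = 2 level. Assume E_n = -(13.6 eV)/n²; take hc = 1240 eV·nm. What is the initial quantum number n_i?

The photon energy is ΔE = hc/λ = 1240 / 410.3 = 3.022 eV.
With Z = 1, ΔE = 13.60 × (1/n_f² − 1/n_i²), so 1/n_f² − 1/n_i² = 0.2222.
With n_f = 2: 1/n_i² = 1/4 − 0.2222 = 0.02778, so n_i ≈ 6.00.

n_i = 6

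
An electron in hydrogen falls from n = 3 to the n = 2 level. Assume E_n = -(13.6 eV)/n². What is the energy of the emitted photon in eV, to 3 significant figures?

1.89 eV

E_3 = −13.60/9 = −1.511 eV and E_2 = −13.60/4 = −3.400 eV.
The photon energy is |E_3 − E_2| = 1.89 eV.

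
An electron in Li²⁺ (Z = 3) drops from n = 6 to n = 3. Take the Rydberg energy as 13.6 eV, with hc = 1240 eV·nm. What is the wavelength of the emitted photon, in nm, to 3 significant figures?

For Z = 3 the level energies scale as Z², so the effective Rydberg energy is 13.6 × 9 = 122.4 eV.
ΔE = 122.4 × (1/3² − 1/6²) = 122.4 × 0.08333 = 10.20 eV.
λ = hc/ΔE = 1240 / 10.20 = 122 nm.

122 nm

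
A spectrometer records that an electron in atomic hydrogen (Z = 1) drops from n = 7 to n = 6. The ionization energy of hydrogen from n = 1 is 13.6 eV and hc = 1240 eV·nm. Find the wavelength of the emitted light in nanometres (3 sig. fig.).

ΔE = 13.60 × (1/6² − 1/7²) = 13.60 × 0.007370 = 0.1002 eV.
λ = hc/ΔE = 1240 / 0.1002 = 12400 nm.

12400 nm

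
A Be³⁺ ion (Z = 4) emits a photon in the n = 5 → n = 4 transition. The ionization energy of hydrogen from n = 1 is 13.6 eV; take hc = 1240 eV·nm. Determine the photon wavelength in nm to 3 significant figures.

253 nm

For Z = 4 the level energies scale as Z², so the effective Rydberg energy is 13.6 × 16 = 217.6 eV.
ΔE = 217.6 × (1/4² − 1/5²) = 217.6 × 0.02250 = 4.896 eV.
λ = hc/ΔE = 1240 / 4.896 = 253 nm.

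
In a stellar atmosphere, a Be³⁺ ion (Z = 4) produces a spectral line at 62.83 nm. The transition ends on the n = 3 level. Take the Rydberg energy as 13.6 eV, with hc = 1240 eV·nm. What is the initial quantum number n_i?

The photon energy is ΔE = hc/λ = 1240 / 62.83 = 19.74 eV.
With Z = 4, ΔE = 217.6 × (1/n_f² − 1/n_i²), so 1/n_f² − 1/n_i² = 0.09070.
With n_f = 3: 1/n_i² = 1/9 − 0.09070 = 0.02041, so n_i ≈ 7.00.

n_i = 7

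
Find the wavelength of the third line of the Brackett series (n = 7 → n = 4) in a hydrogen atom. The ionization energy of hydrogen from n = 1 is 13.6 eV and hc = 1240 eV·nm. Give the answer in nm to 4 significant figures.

The Brackett series terminates on n_f = 4; the third line has n_i = 4+3 = 7.
ΔE = 13.60 × (1/4² − 1/7²) = 0.5724 eV.
λ = 1240 / 0.5724 = 2166 nm.

2166 nm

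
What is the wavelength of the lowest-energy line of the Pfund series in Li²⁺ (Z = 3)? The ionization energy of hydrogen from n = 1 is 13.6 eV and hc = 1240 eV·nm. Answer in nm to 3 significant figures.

829 nm

The Pfund series terminates on n_f = 5; the first line has n_i = 5+1 = 6.
ΔE = 122.4 × (1/5² − 1/6²) = 1.496 eV.
λ = 1240 / 1.496 = 829 nm.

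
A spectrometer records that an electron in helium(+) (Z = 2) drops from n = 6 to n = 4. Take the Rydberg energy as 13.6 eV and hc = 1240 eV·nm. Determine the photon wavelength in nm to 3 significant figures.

656 nm

For Z = 2 the level energies scale as Z², so the effective Rydberg energy is 13.6 × 4 = 54.40 eV.
ΔE = 54.40 × (1/4² − 1/6²) = 54.40 × 0.03472 = 1.889 eV.
λ = hc/ΔE = 1240 / 1.889 = 656 nm.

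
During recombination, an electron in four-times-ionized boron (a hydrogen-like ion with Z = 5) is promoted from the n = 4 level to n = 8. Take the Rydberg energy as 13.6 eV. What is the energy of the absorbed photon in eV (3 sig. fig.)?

15.9 eV

The Bohr energies scale as Z², so for Z = 5: E_n = −340.0/n² eV.
E_8 = −340.0/64 = −5.313 eV and E_4 = −340.0/16 = −21.25 eV.
The photon energy is |E_8 − E_4| = 15.9 eV.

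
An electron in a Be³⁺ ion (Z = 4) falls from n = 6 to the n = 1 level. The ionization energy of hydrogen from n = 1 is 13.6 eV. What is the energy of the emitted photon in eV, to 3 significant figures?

212 eV

The Bohr energies scale as Z², so for Z = 4: E_n = −217.6/n² eV.
E_6 = −217.6/36 = −6.044 eV and E_1 = −217.6/1 = −217.6 eV.
The photon energy is |E_6 − E_1| = 212 eV.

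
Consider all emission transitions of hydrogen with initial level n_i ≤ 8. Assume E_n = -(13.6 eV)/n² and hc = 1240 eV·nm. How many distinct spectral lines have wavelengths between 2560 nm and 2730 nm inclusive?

Enumerate all n_i → n_f pairs with 1 ≤ n_f < n_i ≤ 8 and compute λ = 1240 / [13.6·1·(1/n_f² − 1/n_i²)].
Lines falling in [2560, 2730] nm: 6→4 (2626 nm).

1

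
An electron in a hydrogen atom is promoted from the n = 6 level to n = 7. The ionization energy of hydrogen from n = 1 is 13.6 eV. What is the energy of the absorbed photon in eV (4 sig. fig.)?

E_7 = −13.60/49 = −0.2776 eV and E_6 = −13.60/36 = −0.3778 eV.
The photon energy is |E_7 − E_6| = 0.1002 eV.

0.1002 eV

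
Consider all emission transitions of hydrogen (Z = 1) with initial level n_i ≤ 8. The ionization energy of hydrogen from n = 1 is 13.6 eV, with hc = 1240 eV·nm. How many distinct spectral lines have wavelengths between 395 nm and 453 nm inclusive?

3

Enumerate all n_i → n_f pairs with 1 ≤ n_f < n_i ≤ 8 and compute λ = 1240 / [13.6·1·(1/n_f² − 1/n_i²)].
Lines falling in [395, 453] nm: 7→2 (397.1 nm), 6→2 (410.3 nm), 5→2 (434.2 nm).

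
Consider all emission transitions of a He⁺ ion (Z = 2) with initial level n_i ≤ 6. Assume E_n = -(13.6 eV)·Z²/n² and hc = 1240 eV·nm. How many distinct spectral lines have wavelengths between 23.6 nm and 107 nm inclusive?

5

Enumerate all n_i → n_f pairs with 1 ≤ n_f < n_i ≤ 6 and compute λ = 1240 / [13.6·4·(1/n_f² − 1/n_i²)].
Lines falling in [23.6, 107] nm: 5→1 (23.74 nm), 4→1 (24.31 nm), 3→1 (25.64 nm), 2→1 (30.39 nm), 6→2 (102.6 nm).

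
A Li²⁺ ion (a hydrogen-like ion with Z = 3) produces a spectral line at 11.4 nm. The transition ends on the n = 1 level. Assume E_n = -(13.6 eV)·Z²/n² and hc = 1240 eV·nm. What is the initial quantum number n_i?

n_i = 3

The photon energy is ΔE = hc/λ = 1240 / 11.4 = 108.8 eV.
With Z = 3, ΔE = 122.4 × (1/n_f² − 1/n_i²), so 1/n_f² − 1/n_i² = 0.8887.
With n_f = 1: 1/n_i² = 1/1 − 0.8887 = 0.1113, so n_i ≈ 3.00.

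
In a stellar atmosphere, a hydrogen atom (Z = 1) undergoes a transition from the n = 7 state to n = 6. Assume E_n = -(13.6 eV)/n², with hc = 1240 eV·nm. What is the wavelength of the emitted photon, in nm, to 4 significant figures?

ΔE = 13.60 × (1/6² − 1/7²) = 13.60 × 0.007370 = 0.1002 eV.
λ = hc/ΔE = 1240 / 0.1002 = 12370 nm.

12370 nm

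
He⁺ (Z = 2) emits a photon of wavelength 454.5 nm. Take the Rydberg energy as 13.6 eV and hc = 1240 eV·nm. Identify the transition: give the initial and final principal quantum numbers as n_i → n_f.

The photon energy is ΔE = hc/λ = 1240 / 454.5 = 2.728 eV.
With Z = 2, ΔE = 54.40 × (1/n_f² − 1/n_i²), so 1/n_f² − 1/n_i² = 0.05015.
Trying n_f = 4 gives 1/n_i² = 0.01235, i.e. n_i ≈ 9; this pair matches.

n_i = 9, n_f = 4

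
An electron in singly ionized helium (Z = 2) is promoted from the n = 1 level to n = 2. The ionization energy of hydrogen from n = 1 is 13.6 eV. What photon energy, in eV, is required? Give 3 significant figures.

The Bohr energies scale as Z², so for Z = 2: E_n = −54.40/n² eV.
E_2 = −54.40/4 = −13.60 eV and E_1 = −54.40/1 = −54.40 eV.
The photon energy is |E_2 − E_1| = 40.8 eV.

40.8 eV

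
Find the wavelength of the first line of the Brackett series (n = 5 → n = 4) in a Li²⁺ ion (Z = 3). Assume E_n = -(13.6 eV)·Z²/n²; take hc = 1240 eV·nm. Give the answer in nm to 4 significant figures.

450.3 nm

The Brackett series terminates on n_f = 4; the first line has n_i = 4+1 = 5.
ΔE = 122.4 × (1/4² − 1/5²) = 2.754 eV.
λ = 1240 / 2.754 = 450.3 nm.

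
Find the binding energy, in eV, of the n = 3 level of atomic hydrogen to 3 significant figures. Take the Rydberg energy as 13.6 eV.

E_3 = −13.60/9 = −1.51 eV, so ionization (to E = 0) requires 1.51 eV.

1.51 eV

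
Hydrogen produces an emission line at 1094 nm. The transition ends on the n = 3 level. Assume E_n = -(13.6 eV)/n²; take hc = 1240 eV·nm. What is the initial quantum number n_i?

n_i = 6

The photon energy is ΔE = hc/λ = 1240 / 1094 = 1.133 eV.
With Z = 1, ΔE = 13.60 × (1/n_f² − 1/n_i²), so 1/n_f² − 1/n_i² = 0.08334.
With n_f = 3: 1/n_i² = 1/9 − 0.08334 = 0.02777, so n_i ≈ 6.00.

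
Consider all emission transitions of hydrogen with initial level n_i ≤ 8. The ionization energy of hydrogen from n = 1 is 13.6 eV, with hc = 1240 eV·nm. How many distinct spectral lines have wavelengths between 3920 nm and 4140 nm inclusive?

Enumerate all n_i → n_f pairs with 1 ≤ n_f < n_i ≤ 8 and compute λ = 1240 / [13.6·1·(1/n_f² − 1/n_i²)].
Lines falling in [3920, 4140] nm: 5→4 (4052 nm).

1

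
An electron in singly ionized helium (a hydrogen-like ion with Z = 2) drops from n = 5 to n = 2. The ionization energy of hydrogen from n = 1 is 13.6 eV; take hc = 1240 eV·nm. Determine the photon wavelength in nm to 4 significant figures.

108.5 nm

For Z = 2 the level energies scale as Z², so the effective Rydberg energy is 13.6 × 4 = 54.40 eV.
ΔE = 54.40 × (1/2² − 1/5²) = 54.40 × 0.2100 = 11.42 eV.
λ = hc/ΔE = 1240 / 11.42 = 108.5 nm.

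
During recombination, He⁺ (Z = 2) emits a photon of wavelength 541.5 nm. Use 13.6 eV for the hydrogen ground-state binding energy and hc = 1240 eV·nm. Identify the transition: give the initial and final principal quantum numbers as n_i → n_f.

The photon energy is ΔE = hc/λ = 1240 / 541.5 = 2.290 eV.
With Z = 2, ΔE = 54.40 × (1/n_f² − 1/n_i²), so 1/n_f² − 1/n_i² = 0.04209.
Trying n_f = 4 gives 1/n_i² = 0.02041, i.e. n_i ≈ 7; this pair matches.

n_i = 7, n_f = 4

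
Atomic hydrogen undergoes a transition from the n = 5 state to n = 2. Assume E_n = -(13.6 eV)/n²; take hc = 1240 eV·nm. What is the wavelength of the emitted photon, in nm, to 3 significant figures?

ΔE = 13.60 × (1/2² − 1/5²) = 13.60 × 0.2100 = 2.856 eV.
λ = hc/ΔE = 1240 / 2.856 = 434 nm.
This line belongs to the Balmer series.

434 nm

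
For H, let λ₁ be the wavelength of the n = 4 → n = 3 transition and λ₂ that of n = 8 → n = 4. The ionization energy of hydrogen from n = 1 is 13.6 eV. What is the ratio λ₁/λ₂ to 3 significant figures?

0.964

λ ∝ 1/ΔE ∝ 1/(1/n_f² − 1/n_i²), and the Z² and hc factors cancel in the ratio.
λ₁/λ₂ = (1/4² − 1/8²)/(1/3² − 1/4²) = 0.04688/0.04861 = 0.964.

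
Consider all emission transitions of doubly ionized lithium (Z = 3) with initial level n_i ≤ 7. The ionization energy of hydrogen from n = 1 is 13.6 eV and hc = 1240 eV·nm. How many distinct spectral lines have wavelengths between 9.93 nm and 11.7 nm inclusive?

5

Enumerate all n_i → n_f pairs with 1 ≤ n_f < n_i ≤ 7 and compute λ = 1240 / [13.6·9·(1/n_f² − 1/n_i²)].
Lines falling in [9.93, 11.7] nm: 7→1 (10.34 nm), 6→1 (10.42 nm), 5→1 (10.55 nm), 4→1 (10.81 nm), 3→1 (11.40 nm).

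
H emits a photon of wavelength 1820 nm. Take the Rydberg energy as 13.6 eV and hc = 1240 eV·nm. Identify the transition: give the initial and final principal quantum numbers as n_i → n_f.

The photon energy is ΔE = hc/λ = 1240 / 1820 = 0.6813 eV.
With Z = 1, ΔE = 13.60 × (1/n_f² − 1/n_i²), so 1/n_f² − 1/n_i² = 0.05010.
Trying n_f = 4 gives 1/n_i² = 0.01240, i.e. n_i ≈ 9; this pair matches.

n_i = 9, n_f = 4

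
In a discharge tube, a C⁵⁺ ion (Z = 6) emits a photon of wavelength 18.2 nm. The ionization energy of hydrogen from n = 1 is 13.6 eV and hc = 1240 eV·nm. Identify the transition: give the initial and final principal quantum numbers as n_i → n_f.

n_i = 3, n_f = 2

The photon energy is ΔE = hc/λ = 1240 / 18.2 = 68.13 eV.
With Z = 6, ΔE = 489.6 × (1/n_f² − 1/n_i²), so 1/n_f² − 1/n_i² = 0.1392.
Trying n_f = 2 gives 1/n_i² = 0.1108, i.e. n_i ≈ 3; this pair matches.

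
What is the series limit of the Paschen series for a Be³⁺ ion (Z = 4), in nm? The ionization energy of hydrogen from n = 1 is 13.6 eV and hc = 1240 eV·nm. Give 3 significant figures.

The Paschen series has lower level n_f = 3; the series limit corresponds to n_i → ∞.
ΔE_max = 13.6 × 16 / 3² = 24.18 eV.
λ_min = 1240 / 24.18 = 51.3 nm.

51.3 nm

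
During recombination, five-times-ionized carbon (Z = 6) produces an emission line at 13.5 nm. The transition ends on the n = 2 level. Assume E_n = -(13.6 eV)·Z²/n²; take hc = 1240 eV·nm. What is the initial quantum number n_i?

n_i = 4

The photon energy is ΔE = hc/λ = 1240 / 13.5 = 91.85 eV.
With Z = 6, ΔE = 489.6 × (1/n_f² − 1/n_i²), so 1/n_f² − 1/n_i² = 0.1876.
With n_f = 2: 1/n_i² = 1/4 − 0.1876 = 0.06239, so n_i ≈ 4.00.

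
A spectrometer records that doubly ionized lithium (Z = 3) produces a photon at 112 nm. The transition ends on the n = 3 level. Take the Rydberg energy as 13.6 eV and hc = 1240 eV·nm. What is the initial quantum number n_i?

The photon energy is ΔE = hc/λ = 1240 / 112 = 11.07 eV.
With Z = 3, ΔE = 122.4 × (1/n_f² − 1/n_i²), so 1/n_f² − 1/n_i² = 0.09045.
With n_f = 3: 1/n_i² = 1/9 − 0.09045 = 0.02066, so n_i ≈ 6.96.

n_i = 7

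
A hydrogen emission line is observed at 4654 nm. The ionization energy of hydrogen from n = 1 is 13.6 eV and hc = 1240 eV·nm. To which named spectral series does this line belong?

Pfund

ΔE = 1240/4654 = 0.2664 eV.
This matches 13.6 × (1/5² − 1/7²), so n_f = 5: the Pfund series.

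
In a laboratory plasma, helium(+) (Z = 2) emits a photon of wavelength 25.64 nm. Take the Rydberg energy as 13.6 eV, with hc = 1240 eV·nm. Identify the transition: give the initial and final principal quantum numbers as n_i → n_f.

n_i = 3, n_f = 1

The photon energy is ΔE = hc/λ = 1240 / 25.64 = 48.36 eV.
With Z = 2, ΔE = 54.40 × (1/n_f² − 1/n_i²), so 1/n_f² − 1/n_i² = 0.8890.
Trying n_f = 1 gives 1/n_i² = 0.1110, i.e. n_i ≈ 3; this pair matches.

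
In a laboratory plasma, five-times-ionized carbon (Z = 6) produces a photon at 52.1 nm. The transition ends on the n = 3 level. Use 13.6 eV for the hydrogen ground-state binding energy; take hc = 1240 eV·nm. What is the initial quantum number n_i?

n_i = 4

The photon energy is ΔE = hc/λ = 1240 / 52.1 = 23.80 eV.
With Z = 6, ΔE = 489.6 × (1/n_f² − 1/n_i²), so 1/n_f² − 1/n_i² = 0.04861.
With n_f = 3: 1/n_i² = 1/9 − 0.04861 = 0.06250, so n_i ≈ 4.00.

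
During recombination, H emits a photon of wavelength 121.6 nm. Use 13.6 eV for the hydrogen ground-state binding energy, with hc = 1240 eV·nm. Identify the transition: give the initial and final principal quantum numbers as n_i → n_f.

n_i = 2, n_f = 1

The photon energy is ΔE = hc/λ = 1240 / 121.6 = 10.20 eV.
With Z = 1, ΔE = 13.60 × (1/n_f² − 1/n_i²), so 1/n_f² − 1/n_i² = 0.7498.
Trying n_f = 1 gives 1/n_i² = 0.2502, i.e. n_i ≈ 2; this pair matches.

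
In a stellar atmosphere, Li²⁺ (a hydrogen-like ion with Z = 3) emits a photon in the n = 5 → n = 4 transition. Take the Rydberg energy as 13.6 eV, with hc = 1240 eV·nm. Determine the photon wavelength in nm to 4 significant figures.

For Z = 3 the level energies scale as Z², so the effective Rydberg energy is 13.6 × 9 = 122.4 eV.
ΔE = 122.4 × (1/4² − 1/5²) = 122.4 × 0.02250 = 2.754 eV.
λ = hc/ΔE = 1240 / 2.754 = 450.3 nm.

450.3 nm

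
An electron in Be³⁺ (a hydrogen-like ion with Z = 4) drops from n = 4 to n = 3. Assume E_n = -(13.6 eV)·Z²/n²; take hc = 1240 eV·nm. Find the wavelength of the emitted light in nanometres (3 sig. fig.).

For Z = 4 the level energies scale as Z², so the effective Rydberg energy is 13.6 × 16 = 217.6 eV.
ΔE = 217.6 × (1/3² − 1/4²) = 217.6 × 0.04861 = 10.58 eV.
λ = hc/ΔE = 1240 / 10.58 = 117 nm.

117 nm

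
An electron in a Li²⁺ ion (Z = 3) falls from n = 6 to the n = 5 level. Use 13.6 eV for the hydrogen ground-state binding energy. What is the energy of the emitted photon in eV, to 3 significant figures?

The Bohr energies scale as Z², so for Z = 3: E_n = −122.4/n² eV.
E_6 = −122.4/36 = −3.400 eV and E_5 = −122.4/25 = −4.896 eV.
The photon energy is |E_6 − E_5| = 1.50 eV.

1.50 eV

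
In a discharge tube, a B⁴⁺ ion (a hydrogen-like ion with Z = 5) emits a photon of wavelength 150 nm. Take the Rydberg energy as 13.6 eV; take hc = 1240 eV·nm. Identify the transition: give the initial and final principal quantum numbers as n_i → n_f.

The photon energy is ΔE = hc/λ = 1240 / 150 = 8.267 eV.
With Z = 5, ΔE = 340.0 × (1/n_f² − 1/n_i²), so 1/n_f² − 1/n_i² = 0.02431.
Trying n_f = 5 gives 1/n_i² = 0.01569, i.e. n_i ≈ 8; this pair matches.

n_i = 8, n_f = 5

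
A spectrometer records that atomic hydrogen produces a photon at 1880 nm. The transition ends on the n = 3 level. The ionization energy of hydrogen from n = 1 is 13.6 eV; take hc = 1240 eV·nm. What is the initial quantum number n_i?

n_i = 4

The photon energy is ΔE = hc/λ = 1240 / 1880 = 0.6596 eV.
With Z = 1, ΔE = 13.60 × (1/n_f² − 1/n_i²), so 1/n_f² − 1/n_i² = 0.04850.
With n_f = 3: 1/n_i² = 1/9 − 0.04850 = 0.06261, so n_i ≈ 4.00.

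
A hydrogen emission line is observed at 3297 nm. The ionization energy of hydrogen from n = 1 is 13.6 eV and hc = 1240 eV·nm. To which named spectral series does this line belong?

Pfund

ΔE = 1240/3297 = 0.3761 eV.
This matches 13.6 × (1/5² − 1/9²), so n_f = 5: the Pfund series.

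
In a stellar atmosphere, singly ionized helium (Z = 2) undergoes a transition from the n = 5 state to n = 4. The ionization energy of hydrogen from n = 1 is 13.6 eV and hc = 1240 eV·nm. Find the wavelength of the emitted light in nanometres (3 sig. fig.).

For Z = 2 the level energies scale as Z², so the effective Rydberg energy is 13.6 × 4 = 54.40 eV.
ΔE = 54.40 × (1/4² − 1/5²) = 54.40 × 0.02250 = 1.224 eV.
λ = hc/ΔE = 1240 / 1.224 = 1010 nm.

1010 nm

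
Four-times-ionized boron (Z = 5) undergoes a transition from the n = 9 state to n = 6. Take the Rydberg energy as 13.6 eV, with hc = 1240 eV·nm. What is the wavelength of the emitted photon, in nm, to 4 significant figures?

For Z = 5 the level energies scale as Z², so the effective Rydberg energy is 13.6 × 25 = 340.0 eV.
ΔE = 340.0 × (1/6² − 1/9²) = 340.0 × 0.01543 = 5.247 eV.
λ = hc/ΔE = 1240 / 5.247 = 236.3 nm.

236.3 nm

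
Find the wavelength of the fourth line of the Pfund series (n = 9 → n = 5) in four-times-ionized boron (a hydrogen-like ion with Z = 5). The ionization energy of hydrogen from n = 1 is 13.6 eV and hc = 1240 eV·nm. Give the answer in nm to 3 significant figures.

The Pfund series terminates on n_f = 5; the fourth line has n_i = 5+4 = 9.
ΔE = 340.0 × (1/5² − 1/9²) = 9.402 eV.
λ = 1240 / 9.402 = 132 nm.

132 nm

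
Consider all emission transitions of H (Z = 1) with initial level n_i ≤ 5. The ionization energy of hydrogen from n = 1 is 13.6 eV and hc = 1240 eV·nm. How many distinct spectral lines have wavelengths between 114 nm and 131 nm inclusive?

Enumerate all n_i → n_f pairs with 1 ≤ n_f < n_i ≤ 5 and compute λ = 1240 / [13.6·1·(1/n_f² − 1/n_i²)].
Lines falling in [114, 131] nm: 2→1 (121.6 nm).

1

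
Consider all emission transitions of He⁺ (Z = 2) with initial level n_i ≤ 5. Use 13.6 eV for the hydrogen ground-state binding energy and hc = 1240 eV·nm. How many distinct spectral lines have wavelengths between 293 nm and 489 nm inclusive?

Enumerate all n_i → n_f pairs with 1 ≤ n_f < n_i ≤ 5 and compute λ = 1240 / [13.6·4·(1/n_f² − 1/n_i²)].
Lines falling in [293, 489] nm: 5→3 (320.5 nm), 4→3 (468.9 nm).

2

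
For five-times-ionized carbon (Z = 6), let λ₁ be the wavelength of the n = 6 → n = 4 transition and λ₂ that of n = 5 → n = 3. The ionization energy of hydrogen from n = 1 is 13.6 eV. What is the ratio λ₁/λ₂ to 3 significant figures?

λ ∝ 1/ΔE ∝ 1/(1/n_f² − 1/n_i²), and the Z² and hc factors cancel in the ratio.
λ₁/λ₂ = (1/3² − 1/5²)/(1/4² − 1/6²) = 0.07111/0.03472 = 2.05.

2.05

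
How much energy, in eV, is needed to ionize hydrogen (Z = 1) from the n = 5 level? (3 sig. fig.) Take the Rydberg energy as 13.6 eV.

0.544 eV

E_5 = −13.60/25 = −0.544 eV, so ionization (to E = 0) requires 0.544 eV.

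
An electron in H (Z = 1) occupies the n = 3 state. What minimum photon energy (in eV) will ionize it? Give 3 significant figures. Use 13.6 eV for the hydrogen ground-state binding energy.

E_3 = −13.60/9 = −1.51 eV, so ionization (to E = 0) requires 1.51 eV.

1.51 eV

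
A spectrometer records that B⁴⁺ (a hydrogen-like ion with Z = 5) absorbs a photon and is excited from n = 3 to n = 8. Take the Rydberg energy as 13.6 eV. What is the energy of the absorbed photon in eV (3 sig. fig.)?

The Bohr energies scale as Z², so for Z = 5: E_n = −340.0/n² eV.
E_8 = −340.0/64 = −5.313 eV and E_3 = −340.0/9 = −37.78 eV.
The photon energy is |E_8 − E_3| = 32.5 eV.

32.5 eV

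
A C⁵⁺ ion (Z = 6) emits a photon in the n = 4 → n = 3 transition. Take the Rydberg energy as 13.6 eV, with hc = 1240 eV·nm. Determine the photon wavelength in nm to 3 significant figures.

52.1 nm

For Z = 6 the level energies scale as Z², so the effective Rydberg energy is 13.6 × 36 = 489.6 eV.
ΔE = 489.6 × (1/3² − 1/4²) = 489.6 × 0.04861 = 23.80 eV.
λ = hc/ΔE = 1240 / 23.80 = 52.1 nm.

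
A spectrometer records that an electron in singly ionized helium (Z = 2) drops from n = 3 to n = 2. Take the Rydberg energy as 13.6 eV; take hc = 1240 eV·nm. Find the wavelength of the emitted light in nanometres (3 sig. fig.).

For Z = 2 the level energies scale as Z², so the effective Rydberg energy is 13.6 × 4 = 54.40 eV.
ΔE = 54.40 × (1/2² − 1/3²) = 54.40 × 0.1389 = 7.556 eV.
λ = hc/ΔE = 1240 / 7.556 = 164 nm.

164 nm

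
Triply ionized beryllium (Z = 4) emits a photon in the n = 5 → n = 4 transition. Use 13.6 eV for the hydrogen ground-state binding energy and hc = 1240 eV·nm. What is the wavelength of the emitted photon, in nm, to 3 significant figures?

253 nm

For Z = 4 the level energies scale as Z², so the effective Rydberg energy is 13.6 × 16 = 217.6 eV.
ΔE = 217.6 × (1/4² − 1/5²) = 217.6 × 0.02250 = 4.896 eV.
λ = hc/ΔE = 1240 / 4.896 = 253 nm.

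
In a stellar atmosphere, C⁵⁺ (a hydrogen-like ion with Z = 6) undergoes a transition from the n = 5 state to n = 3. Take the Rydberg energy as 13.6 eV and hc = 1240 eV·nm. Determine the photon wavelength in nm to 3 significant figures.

For Z = 6 the level energies scale as Z², so the effective Rydberg energy is 13.6 × 36 = 489.6 eV.
ΔE = 489.6 × (1/3² − 1/5²) = 489.6 × 0.07111 = 34.82 eV.
λ = hc/ΔE = 1240 / 34.82 = 35.6 nm.

35.6 nm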